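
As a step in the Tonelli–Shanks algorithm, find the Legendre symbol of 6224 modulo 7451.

-1

(6224 / 7451)
  = (389 / 7451)    [7451 ≡ 3 mod 8 ⇒ (2 / 7451)^4 = +1]
  = (7451 / 389)    [QR: 389 ≡ 1 mod 4, sign kept]
  = (60 / 389)    [7451 ≡ 60 mod 389]
  = (15 / 389)    [389 ≡ 5 mod 8 ⇒ (2 / 389)^2 = +1]
  = (389 / 15)    [QR: 389 ≡ 1 mod 4, sign kept]
  = (14 / 15)    [389 ≡ 14 mod 15]
  = (7 / 15)    [15 ≡ 7 mod 8 ⇒ (2 / 15) = +1]
  = -(15 / 7)    [QR: both ≡ 3 mod 4, sign flips]
  = -(1 / 7)    [15 ≡ 1 mod 7]
  = -1    [(1 / 7) = 1]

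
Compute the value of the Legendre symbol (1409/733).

(1409/733)
  = (676/733)    [1409 ≡ 676 mod 733]
  = (169/733)    [733 ≡ 5 mod 8 ⇒ (2/733)^2 = +1]
  = (733/169)    [QR: 169 ≡ 1 mod 4, sign kept]
  = (57/169)    [733 ≡ 57 mod 169]
  = (169/57)    [QR: 57 ≡ 1 mod 4, sign kept]
  = (55/57)    [169 ≡ 55 mod 57]
  = (57/55)    [QR: 57 ≡ 1 mod 4, sign kept]
  = (2/55)    [57 ≡ 2 mod 55]
  = (1/55)    [55 ≡ 7 mod 8 ⇒ (2/55) = +1]
  = 1    [(1/55) = 1]

1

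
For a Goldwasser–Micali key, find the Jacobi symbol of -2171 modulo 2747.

1

Pull out -1: (-2171 / 2747) = (-1 / 2747)·(2171 / 2747). Since 2747 ≡ 3 (mod 4), (-1 / 2747) = -1. Now have -(2171 / 2747).
Both 2171 ≡ 3 and 2747 ≡ 3 (mod 4), so reciprocity gives (2171 / 2747) = -(2747 / 2171). Reduce: 2747 ≡ 576 (mod 2171). Now have (576 / 2171).
Factor out 2: 576 = 2^6·9. Since 2171 ≡ 3 (mod 8), (2 / 2171) = -1, and (2 / 2171)^6 = +1. Now have (9 / 2171).
9 ≡ 1 (mod 4), so quadratic reciprocity gives (9 / 2171) = (2171 / 9). Reduce: 2171 ≡ 2 (mod 9). Now have (2 / 9).
Factor out 2: 2 = 2. Since 9 ≡ 1 (mod 8), (2 / 9) = +1. Now have (1 / 9).
(1 / 9) = 1. Collecting the sign factors: 1.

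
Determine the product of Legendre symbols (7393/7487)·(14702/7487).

1

By multiplicativity, (7393·14702/7487) = (7393/7487)·(14702/7487).
First factor (7393/7487):
7393 ≡ 1 (mod 4), so quadratic reciprocity gives (7393/7487) = (7487/7393). Reduce: 7487 ≡ 94 (mod 7393). Now have (94/7393).
Factor out 2: 94 = 2·47. Since 7393 ≡ 1 (mod 8), (2/7393) = +1. Now have (47/7393).
7393 ≡ 1 (mod 4), so quadratic reciprocity gives (47/7393) = (7393/47). Reduce: 7393 ≡ 14 (mod 47). Now have (14/47).
Factor out 2: 14 = 2·7. Since 47 ≡ 7 (mod 8), (2/47) = +1. Now have (7/47).
Both 7 ≡ 3 and 47 ≡ 3 (mod 4), so reciprocity gives (7/47) = -(47/7). Reduce: 47 ≡ 5 (mod 7). Now have -(5/7).
5 ≡ 1 (mod 4), so quadratic reciprocity gives (5/7) = (7/5). Reduce: 7 ≡ 2 (mod 5). Now have -(2/5).
Factor out 2: 2 = 2. Since 5 ≡ 5 (mod 8), (2/5) = -1. Now have (1/5).
(1/5) = 1. Collecting the sign factors: 1.
Second factor (14702/7487):
Reduce the numerator: 14702 ≡ 7215 (mod 7487), so (14702/7487) = (7215/7487).
Both 7215 ≡ 3 and 7487 ≡ 3 (mod 4), so reciprocity gives (7215/7487) = -(7487/7215). Reduce: 7487 ≡ 272 (mod 7215). Now have -(272/7215).
Factor out 2: 272 = 2^4·17. Since 7215 ≡ 7 (mod 8), (2/7215) = +1, and (2/7215)^4 = +1. Now have -(17/7215).
17 ≡ 1 (mod 4), so quadratic reciprocity gives (17/7215) = (7215/17). Reduce: 7215 ≡ 7 (mod 17). Now have -(7/17).
17 ≡ 1 (mod 4), so quadratic reciprocity gives (7/17) = (17/7). Reduce: 17 ≡ 3 (mod 7). Now have -(3/7).
Both 3 ≡ 3 and 7 ≡ 3 (mod 4), so reciprocity gives (3/7) = -(7/3). Reduce: 7 ≡ 1 (mod 3). Now have (1/3).
(1/3) = 1. Collecting the sign factors: 1.
Product: (1)·(1) = 1.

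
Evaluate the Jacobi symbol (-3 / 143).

Reduce the numerator: -3 ≡ 140 (mod 143), so (-3 / 143) = (140 / 143).
Factor out 2: 140 = 2^2·35. Since 143 ≡ 7 (mod 8), (2 / 143) = +1, and (2 / 143)^2 = +1. Now have (35 / 143).
Both 35 ≡ 3 and 143 ≡ 3 (mod 4), so reciprocity gives (35 / 143) = -(143 / 35). Reduce: 143 ≡ 3 (mod 35). Now have -(3 / 35).
Both 3 ≡ 3 and 35 ≡ 3 (mod 4), so reciprocity gives (3 / 35) = -(35 / 3). Reduce: 35 ≡ 2 (mod 3). Now have (2 / 3).
Factor out 2: 2 = 2. Since 3 ≡ 3 (mod 8), (2 / 3) = -1. Now have -(1 / 3).
(1 / 3) = 1. Collecting the sign factors: -1.

-1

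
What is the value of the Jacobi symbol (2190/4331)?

-1

(2190/4331)
  = -(1095/4331)    [4331 ≡ 3 mod 8 ⇒ (2/4331) = -1]
  = (4331/1095)    [QR: both ≡ 3 mod 4, sign flips]
  = (1046/1095)    [4331 ≡ 1046 mod 1095]
  = (523/1095)    [1095 ≡ 7 mod 8 ⇒ (2/1095) = +1]
  = -(1095/523)    [QR: both ≡ 3 mod 4, sign flips]
  = -(49/523)    [1095 ≡ 49 mod 523]
  = -(523/49)    [QR: 49 ≡ 1 mod 4, sign kept]
  = -(33/49)    [523 ≡ 33 mod 49]
  = -(49/33)    [QR: 33 ≡ 1 mod 4, sign kept]
  = -(16/33)    [49 ≡ 16 mod 33]
  = -(1/33)    [33 ≡ 1 mod 8 ⇒ (2/33)^4 = +1]
  = -1    [(1/33) = 1]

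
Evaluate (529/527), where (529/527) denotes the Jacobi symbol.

Reduce the numerator: 529 ≡ 2 (mod 527), so (529/527) = (2/527).
Factor out 2: 2 = 2. Since 527 ≡ 7 (mod 8), (2/527) = +1. Now have (1/527).
(1/527) = 1. Collecting the sign factors: 1.

1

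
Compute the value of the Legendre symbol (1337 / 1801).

1337 ≡ 1 (mod 4), so quadratic reciprocity gives (1337 / 1801) = (1801 / 1337). Reduce: 1801 ≡ 464 (mod 1337). Now have (464 / 1337).
Factor out 2: 464 = 2^4·29. Since 1337 ≡ 1 (mod 8), (2 / 1337) = +1, and (2 / 1337)^4 = +1. Now have (29 / 1337).
29 ≡ 1 (mod 4), so quadratic reciprocity gives (29 / 1337) = (1337 / 29). Reduce: 1337 ≡ 3 (mod 29). Now have (3 / 29).
29 ≡ 1 (mod 4), so quadratic reciprocity gives (3 / 29) = (29 / 3). Reduce: 29 ≡ 2 (mod 3). Now have (2 / 3).
Factor out 2: 2 = 2. Since 3 ≡ 3 (mod 8), (2 / 3) = -1. Now have -(1 / 3).
(1 / 3) = 1. Collecting the sign factors: -1.

-1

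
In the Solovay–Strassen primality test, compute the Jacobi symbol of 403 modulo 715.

Both 403 ≡ 3 and 715 ≡ 3 (mod 4), so reciprocity gives (403/715) = -(715/403). Reduce: 715 ≡ 312 (mod 403). Now have -(312/403).
Factor out 2: 312 = 2^3·39. Since 403 ≡ 3 (mod 8), (2/403) = -1, and (2/403)^3 = -1. Now have (39/403).
Both 39 ≡ 3 and 403 ≡ 3 (mod 4), so reciprocity gives (39/403) = -(403/39). Reduce: 403 ≡ 13 (mod 39). Now have -(13/39).
13 ≡ 1 (mod 4), so quadratic reciprocity gives (13/39) = (39/13). Reduce: 39 ≡ 0 (mod 13). Now have -(0/13).
The numerator is now 0 with denominator 13 > 1: the symbol is 0.

0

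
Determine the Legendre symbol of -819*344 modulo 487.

1

By multiplicativity, (-819·344|487) = (-819|487)·(344|487).
First factor (-819|487):
Reduce the numerator: -819 ≡ 155 (mod 487), so (-819|487) = (155|487).
Both 155 ≡ 3 and 487 ≡ 3 (mod 4), so reciprocity gives (155|487) = -(487|155). Reduce: 487 ≡ 22 (mod 155). Now have -(22|155).
Factor out 2: 22 = 2·11. Since 155 ≡ 3 (mod 8), (2|155) = -1. Now have (11|155).
Both 11 ≡ 3 and 155 ≡ 3 (mod 4), so reciprocity gives (11|155) = -(155|11). Reduce: 155 ≡ 1 (mod 11). Now have -(1|11).
(1|11) = 1. Collecting the sign factors: -1.
Second factor (344|487):
Factor out 2: 344 = 2^3·43. Since 487 ≡ 7 (mod 8), (2|487) = +1, and (2|487)^3 = +1. Now have (43|487).
Both 43 ≡ 3 and 487 ≡ 3 (mod 4), so reciprocity gives (43|487) = -(487|43). Reduce: 487 ≡ 14 (mod 43). Now have -(14|43).
Factor out 2: 14 = 2·7. Since 43 ≡ 3 (mod 8), (2|43) = -1. Now have (7|43).
Both 7 ≡ 3 and 43 ≡ 3 (mod 4), so reciprocity gives (7|43) = -(43|7). Reduce: 43 ≡ 1 (mod 7). Now have -(1|7).
(1|7) = 1. Collecting the sign factors: -1.
Product: (-1)·(-1) = 1.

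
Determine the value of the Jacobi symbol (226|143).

(226|143)
  = (83|143)    [226 ≡ 83 mod 143]
  = -(143|83)    [QR: both ≡ 3 mod 4, sign flips]
  = -(60|83)    [143 ≡ 60 mod 83]
  = -(15|83)    [83 ≡ 3 mod 8 ⇒ (2|83)^2 = +1]
  = (83|15)    [QR: both ≡ 3 mod 4, sign flips]
  = (8|15)    [83 ≡ 8 mod 15]
  = (1|15)    [15 ≡ 7 mod 8 ⇒ (2|15)^3 = +1]
  = 1    [(1|15) = 1]

1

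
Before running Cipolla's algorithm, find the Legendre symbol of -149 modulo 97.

(-149/97)
  = (149/97)    [97 ≡ 1 mod 4 ⇒ (-1/97) = +1]
  = (52/97)    [149 ≡ 52 mod 97]
  = (13/97)    [97 ≡ 1 mod 8 ⇒ (2/97)^2 = +1]
  = (97/13)    [QR: 13 ≡ 1 mod 4, sign kept]
  = (6/13)    [97 ≡ 6 mod 13]
  = -(3/13)    [13 ≡ 5 mod 8 ⇒ (2/13) = -1]
  = -(13/3)    [QR: 13 ≡ 1 mod 4, sign kept]
  = -(1/3)    [13 ≡ 1 mod 3]
  = -1    [(1/3) = 1]

-1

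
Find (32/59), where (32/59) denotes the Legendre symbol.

-1

Factor out 2: 32 = 2^5. Since 59 ≡ 3 (mod 8), (2/59) = -1, and (2/59)^5 = -1. Now have -(1/59).
(1/59) = 1. Collecting the sign factors: -1.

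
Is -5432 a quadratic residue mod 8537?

(-5432/8537)
  = (5432/8537)    [8537 ≡ 1 mod 4 ⇒ (-1/8537) = +1]
  = (679/8537)    [8537 ≡ 1 mod 8 ⇒ (2/8537)^3 = +1]
  = (8537/679)    [QR: 8537 ≡ 1 mod 4, sign kept]
  = (389/679)    [8537 ≡ 389 mod 679]
  = (679/389)    [QR: 389 ≡ 1 mod 4, sign kept]
  = (290/389)    [679 ≡ 290 mod 389]
  = -(145/389)    [389 ≡ 5 mod 8 ⇒ (2/389) = -1]
  = -(389/145)    [QR: 145 ≡ 1 mod 4, sign kept]
  = -(99/145)    [389 ≡ 99 mod 145]
  = -(145/99)    [QR: 145 ≡ 1 mod 4, sign kept]
  = -(46/99)    [145 ≡ 46 mod 99]
  = (23/99)    [99 ≡ 3 mod 8 ⇒ (2/99) = -1]
  = -(99/23)    [QR: both ≡ 3 mod 4, sign flips]
  = -(7/23)    [99 ≡ 7 mod 23]
  = (23/7)    [QR: both ≡ 3 mod 4, sign flips]
  = (2/7)    [23 ≡ 2 mod 7]
  = (1/7)    [7 ≡ 7 mod 8 ⇒ (2/7) = +1]
  = 1    [(1/7) = 1]
The Legendre symbol is 1, so x^2 ≡ -5432 (mod 8537) has solution.

yes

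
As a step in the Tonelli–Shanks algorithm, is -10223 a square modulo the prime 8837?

Reduce the numerator: -10223 ≡ 7451 (mod 8837), so (-10223|8837) = (7451|8837).
8837 ≡ 1 (mod 4), so quadratic reciprocity gives (7451|8837) = (8837|7451). Reduce: 8837 ≡ 1386 (mod 7451). Now have (1386|7451).
Factor out 2: 1386 = 2·693. Since 7451 ≡ 3 (mod 8), (2|7451) = -1. Now have -(693|7451).
693 ≡ 1 (mod 4), so quadratic reciprocity gives (693|7451) = (7451|693). Reduce: 7451 ≡ 521 (mod 693). Now have -(521|693).
521 ≡ 1 (mod 4), so quadratic reciprocity gives (521|693) = (693|521). Reduce: 693 ≡ 172 (mod 521). Now have -(172|521).
Factor out 2: 172 = 2^2·43. Since 521 ≡ 1 (mod 8), (2|521) = +1, and (2|521)^2 = +1. Now have -(43|521).
521 ≡ 1 (mod 4), so quadratic reciprocity gives (43|521) = (521|43). Reduce: 521 ≡ 5 (mod 43). Now have -(5|43).
5 ≡ 1 (mod 4), so quadratic reciprocity gives (5|43) = (43|5). Reduce: 43 ≡ 3 (mod 5). Now have -(3|5).
5 ≡ 1 (mod 4), so quadratic reciprocity gives (3|5) = (5|3). Reduce: 5 ≡ 2 (mod 3). Now have -(2|3).
Factor out 2: 2 = 2. Since 3 ≡ 3 (mod 8), (2|3) = -1. Now have (1|3).
(1|3) = 1. Collecting the sign factors: 1.
(-10223|8837) = 1, and 8837 is prime, so -10223 is a quadratic residue mod 8837.

yes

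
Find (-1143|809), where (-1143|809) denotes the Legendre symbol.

1

Reduce the numerator: -1143 ≡ 475 (mod 809), so (-1143|809) = (475|809).
809 ≡ 1 (mod 4), so quadratic reciprocity gives (475|809) = (809|475). Reduce: 809 ≡ 334 (mod 475). Now have (334|475).
Factor out 2: 334 = 2·167. Since 475 ≡ 3 (mod 8), (2|475) = -1. Now have -(167|475).
Both 167 ≡ 3 and 475 ≡ 3 (mod 4), so reciprocity gives (167|475) = -(475|167). Reduce: 475 ≡ 141 (mod 167). Now have (141|167).
141 ≡ 1 (mod 4), so quadratic reciprocity gives (141|167) = (167|141). Reduce: 167 ≡ 26 (mod 141). Now have (26|141).
Factor out 2: 26 = 2·13. Since 141 ≡ 5 (mod 8), (2|141) = -1. Now have -(13|141).
13 ≡ 1 (mod 4), so quadratic reciprocity gives (13|141) = (141|13). Reduce: 141 ≡ 11 (mod 13). Now have -(11|13).
13 ≡ 1 (mod 4), so quadratic reciprocity gives (11|13) = (13|11). Reduce: 13 ≡ 2 (mod 11). Now have -(2|11).
Factor out 2: 2 = 2. Since 11 ≡ 3 (mod 8), (2|11) = -1. Now have (1|11).
(1|11) = 1. Collecting the sign factors: 1.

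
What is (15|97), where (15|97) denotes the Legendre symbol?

-1

(15|97)
  = (97|15)    [QR: 97 ≡ 1 mod 4, sign kept]
  = (7|15)    [97 ≡ 7 mod 15]
  = -(15|7)    [QR: both ≡ 3 mod 4, sign flips]
  = -(1|7)    [15 ≡ 1 mod 7]
  = -1    [(1|7) = 1]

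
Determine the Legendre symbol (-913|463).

(-913|463)
  = -(913|463)    [463 ≡ 3 mod 4 ⇒ (-1|463) = -1]
  = -(450|463)    [913 ≡ 450 mod 463]
  = -(225|463)    [463 ≡ 7 mod 8 ⇒ (2|463) = +1]
  = -(463|225)    [QR: 225 ≡ 1 mod 4, sign kept]
  = -(13|225)    [463 ≡ 13 mod 225]
  = -(225|13)    [QR: 13 ≡ 1 mod 4, sign kept]
  = -(4|13)    [225 ≡ 4 mod 13]
  = -(1|13)    [13 ≡ 5 mod 8 ⇒ (2|13)^2 = +1]
  = -1    [(1|13) = 1]

-1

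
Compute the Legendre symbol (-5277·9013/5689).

1

By multiplicativity, (-5277·9013/5689) = (-5277/5689)·(9013/5689).
First factor (-5277/5689):
Reduce the numerator: -5277 ≡ 412 (mod 5689), so (-5277/5689) = (412/5689).
Factor out 2: 412 = 2^2·103. Since 5689 ≡ 1 (mod 8), (2/5689) = +1, and (2/5689)^2 = +1. Now have (103/5689).
5689 ≡ 1 (mod 4), so quadratic reciprocity gives (103/5689) = (5689/103). Reduce: 5689 ≡ 24 (mod 103). Now have (24/103).
Factor out 2: 24 = 2^3·3. Since 103 ≡ 7 (mod 8), (2/103) = +1, and (2/103)^3 = +1. Now have (3/103).
Both 3 ≡ 3 and 103 ≡ 3 (mod 4), so reciprocity gives (3/103) = -(103/3). Reduce: 103 ≡ 1 (mod 3). Now have -(1/3).
(1/3) = 1. Collecting the sign factors: -1.
Second factor (9013/5689):
Reduce the numerator: 9013 ≡ 3324 (mod 5689), so (9013/5689) = (3324/5689).
Factor out 2: 3324 = 2^2·831. Since 5689 ≡ 1 (mod 8), (2/5689) = +1, and (2/5689)^2 = +1. Now have (831/5689).
5689 ≡ 1 (mod 4), so quadratic reciprocity gives (831/5689) = (5689/831). Reduce: 5689 ≡ 703 (mod 831). Now have (703/831).
Both 703 ≡ 3 and 831 ≡ 3 (mod 4), so reciprocity gives (703/831) = -(831/703). Reduce: 831 ≡ 128 (mod 703). Now have -(128/703).
Factor out 2: 128 = 2^7. Since 703 ≡ 7 (mod 8), (2/703) = +1, and (2/703)^7 = +1. Now have -(1/703).
(1/703) = 1. Collecting the sign factors: -1.
Product: (-1)·(-1) = 1.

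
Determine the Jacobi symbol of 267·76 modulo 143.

By multiplicativity, (267·76|143) = (267|143)·(76|143).
First factor (267|143):
(267|143)
  = (124|143)    [267 ≡ 124 mod 143]
  = (31|143)    [143 ≡ 7 mod 8 ⇒ (2|143)^2 = +1]
  = -(143|31)    [QR: both ≡ 3 mod 4, sign flips]
  = -(19|31)    [143 ≡ 19 mod 31]
  = (31|19)    [QR: both ≡ 3 mod 4, sign flips]
  = (12|19)    [31 ≡ 12 mod 19]
  = (3|19)    [19 ≡ 3 mod 8 ⇒ (2|19)^2 = +1]
  = -(19|3)    [QR: both ≡ 3 mod 4, sign flips]
  = -(1|3)    [19 ≡ 1 mod 3]
  = -1    [(1|3) = 1]
Second factor (76|143):
(76|143)
  = (19|143)    [143 ≡ 7 mod 8 ⇒ (2|143)^2 = +1]
  = -(143|19)    [QR: both ≡ 3 mod 4, sign flips]
  = -(10|19)    [143 ≡ 10 mod 19]
  = (5|19)    [19 ≡ 3 mod 8 ⇒ (2|19) = -1]
  = (19|5)    [QR: 5 ≡ 1 mod 4, sign kept]
  = (4|5)    [19 ≡ 4 mod 5]
  = (1|5)    [5 ≡ 5 mod 8 ⇒ (2|5)^2 = +1]
  = 1    [(1|5) = 1]
Product: (-1)·(1) = -1.

-1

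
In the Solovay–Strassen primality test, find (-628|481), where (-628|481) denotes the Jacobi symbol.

1

Reduce the numerator: -628 ≡ 334 (mod 481), so (-628|481) = (334|481).
Factor out 2: 334 = 2·167. Since 481 ≡ 1 (mod 8), (2|481) = +1. Now have (167|481).
481 ≡ 1 (mod 4), so quadratic reciprocity gives (167|481) = (481|167). Reduce: 481 ≡ 147 (mod 167). Now have (147|167).
Both 147 ≡ 3 and 167 ≡ 3 (mod 4), so reciprocity gives (147|167) = -(167|147). Reduce: 167 ≡ 20 (mod 147). Now have -(20|147).
Factor out 2: 20 = 2^2·5. Since 147 ≡ 3 (mod 8), (2|147) = -1, and (2|147)^2 = +1. Now have -(5|147).
5 ≡ 1 (mod 4), so quadratic reciprocity gives (5|147) = (147|5). Reduce: 147 ≡ 2 (mod 5). Now have -(2|5).
Factor out 2: 2 = 2. Since 5 ≡ 5 (mod 8), (2|5) = -1. Now have (1|5).
(1|5) = 1. Collecting the sign factors: 1.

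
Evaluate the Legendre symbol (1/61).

(1/61) = 1. Collecting the sign factors: 1.

1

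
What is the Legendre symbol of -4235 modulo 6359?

-1

Reduce the numerator: -4235 ≡ 2124 (mod 6359), so (-4235 / 6359) = (2124 / 6359).
Factor out 2: 2124 = 2^2·531. Since 6359 ≡ 7 (mod 8), (2 / 6359) = +1, and (2 / 6359)^2 = +1. Now have (531 / 6359).
Both 531 ≡ 3 and 6359 ≡ 3 (mod 4), so reciprocity gives (531 / 6359) = -(6359 / 531). Reduce: 6359 ≡ 518 (mod 531). Now have -(518 / 531).
Factor out 2: 518 = 2·259. Since 531 ≡ 3 (mod 8), (2 / 531) = -1. Now have (259 / 531).
Both 259 ≡ 3 and 531 ≡ 3 (mod 4), so reciprocity gives (259 / 531) = -(531 / 259). Reduce: 531 ≡ 13 (mod 259). Now have -(13 / 259).
13 ≡ 1 (mod 4), so quadratic reciprocity gives (13 / 259) = (259 / 13). Reduce: 259 ≡ 12 (mod 13). Now have -(12 / 13).
Factor out 2: 12 = 2^2·3. Since 13 ≡ 5 (mod 8), (2 / 13) = -1, and (2 / 13)^2 = +1. Now have -(3 / 13).
13 ≡ 1 (mod 4), so quadratic reciprocity gives (3 / 13) = (13 / 3). Reduce: 13 ≡ 1 (mod 3). Now have -(1 / 3).
(1 / 3) = 1. Collecting the sign factors: -1.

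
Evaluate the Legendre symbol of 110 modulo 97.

Reduce the numerator: 110 ≡ 13 (mod 97), so (110|97) = (13|97).
13 ≡ 1 (mod 4), so quadratic reciprocity gives (13|97) = (97|13). Reduce: 97 ≡ 6 (mod 13). Now have (6|13).
Factor out 2: 6 = 2·3. Since 13 ≡ 5 (mod 8), (2|13) = -1. Now have -(3|13).
13 ≡ 1 (mod 4), so quadratic reciprocity gives (3|13) = (13|3). Reduce: 13 ≡ 1 (mod 3). Now have -(1|3).
(1|3) = 1. Collecting the sign factors: -1.

-1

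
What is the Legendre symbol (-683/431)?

1

Reduce the numerator: -683 ≡ 179 (mod 431), so (-683/431) = (179/431).
Both 179 ≡ 3 and 431 ≡ 3 (mod 4), so reciprocity gives (179/431) = -(431/179). Reduce: 431 ≡ 73 (mod 179). Now have -(73/179).
73 ≡ 1 (mod 4), so quadratic reciprocity gives (73/179) = (179/73). Reduce: 179 ≡ 33 (mod 73). Now have -(33/73).
33 ≡ 1 (mod 4), so quadratic reciprocity gives (33/73) = (73/33). Reduce: 73 ≡ 7 (mod 33). Now have -(7/33).
33 ≡ 1 (mod 4), so quadratic reciprocity gives (7/33) = (33/7). Reduce: 33 ≡ 5 (mod 7). Now have -(5/7).
5 ≡ 1 (mod 4), so quadratic reciprocity gives (5/7) = (7/5). Reduce: 7 ≡ 2 (mod 5). Now have -(2/5).
Factor out 2: 2 = 2. Since 5 ≡ 5 (mod 8), (2/5) = -1. Now have (1/5).
(1/5) = 1. Collecting the sign factors: 1.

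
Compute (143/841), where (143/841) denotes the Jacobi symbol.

1

(143/841)
  = (841/143)    [QR: 841 ≡ 1 mod 4, sign kept]
  = (126/143)    [841 ≡ 126 mod 143]
  = (63/143)    [143 ≡ 7 mod 8 ⇒ (2/143) = +1]
  = -(143/63)    [QR: both ≡ 3 mod 4, sign flips]
  = -(17/63)    [143 ≡ 17 mod 63]
  = -(63/17)    [QR: 17 ≡ 1 mod 4, sign kept]
  = -(12/17)    [63 ≡ 12 mod 17]
  = -(3/17)    [17 ≡ 1 mod 8 ⇒ (2/17)^2 = +1]
  = -(17/3)    [QR: 17 ≡ 1 mod 4, sign kept]
  = -(2/3)    [17 ≡ 2 mod 3]
  = (1/3)    [3 ≡ 3 mod 8 ⇒ (2/3) = -1]
  = 1    [(1/3) = 1]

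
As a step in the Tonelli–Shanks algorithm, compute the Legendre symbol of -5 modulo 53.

-1

(-5/53)
  = (5/53)    [53 ≡ 1 mod 4 ⇒ (-1/53) = +1]
  = (53/5)    [QR: 5 ≡ 1 mod 4, sign kept]
  = (3/5)    [53 ≡ 3 mod 5]
  = (5/3)    [QR: 5 ≡ 1 mod 4, sign kept]
  = (2/3)    [5 ≡ 2 mod 3]
  = -(1/3)    [3 ≡ 3 mod 8 ⇒ (2/3) = -1]
  = -1    [(1/3) = 1]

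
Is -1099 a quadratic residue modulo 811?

yes

(-1099/811)
  = -(1099/811)    [811 ≡ 3 mod 4 ⇒ (-1/811) = -1]
  = -(288/811)    [1099 ≡ 288 mod 811]
  = (9/811)    [811 ≡ 3 mod 8 ⇒ (2/811)^5 = -1]
  = (811/9)    [QR: 9 ≡ 1 mod 4, sign kept]
  = (1/9)    [811 ≡ 1 mod 9]
  = 1    [(1/9) = 1]
(-1099/811) = 1, and 811 is prime, so -1099 is a quadratic residue mod 811.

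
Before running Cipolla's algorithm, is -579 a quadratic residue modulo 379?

(-579/379)
  = (179/379)    [-579 ≡ 179 mod 379]
  = -(379/179)    [QR: both ≡ 3 mod 4, sign flips]
  = -(21/179)    [379 ≡ 21 mod 179]
  = -(179/21)    [QR: 21 ≡ 1 mod 4, sign kept]
  = -(11/21)    [179 ≡ 11 mod 21]
  = -(21/11)    [QR: 21 ≡ 1 mod 4, sign kept]
  = -(10/11)    [21 ≡ 10 mod 11]
  = (5/11)    [11 ≡ 3 mod 8 ⇒ (2/11) = -1]
  = (11/5)    [QR: 5 ≡ 1 mod 4, sign kept]
  = (1/5)    [11 ≡ 1 mod 5]
  = 1    [(1/5) = 1]
(-579/379) = 1, and 379 is prime, so -579 is a quadratic residue mod 379.

yes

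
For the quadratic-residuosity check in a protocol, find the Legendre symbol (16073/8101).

1

(16073/8101)
  = (7972/8101)    [16073 ≡ 7972 mod 8101]
  = (1993/8101)    [8101 ≡ 5 mod 8 ⇒ (2/8101)^2 = +1]
  = (8101/1993)    [QR: 1993 ≡ 1 mod 4, sign kept]
  = (129/1993)    [8101 ≡ 129 mod 1993]
  = (1993/129)    [QR: 129 ≡ 1 mod 4, sign kept]
  = (58/129)    [1993 ≡ 58 mod 129]
  = (29/129)    [129 ≡ 1 mod 8 ⇒ (2/129) = +1]
  = (129/29)    [QR: 29 ≡ 1 mod 4, sign kept]
  = (13/29)    [129 ≡ 13 mod 29]
  = (29/13)    [QR: 13 ≡ 1 mod 4, sign kept]
  = (3/13)    [29 ≡ 3 mod 13]
  = (13/3)    [QR: 13 ≡ 1 mod 4, sign kept]
  = (1/3)    [13 ≡ 1 mod 3]
  = 1    [(1/3) = 1]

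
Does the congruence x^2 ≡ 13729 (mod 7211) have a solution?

yes

Reduce the numerator: 13729 ≡ 6518 (mod 7211), so (13729/7211) = (6518/7211).
Factor out 2: 6518 = 2·3259. Since 7211 ≡ 3 (mod 8), (2/7211) = -1. Now have -(3259/7211).
Both 3259 ≡ 3 and 7211 ≡ 3 (mod 4), so reciprocity gives (3259/7211) = -(7211/3259). Reduce: 7211 ≡ 693 (mod 3259). Now have (693/3259).
693 ≡ 1 (mod 4), so quadratic reciprocity gives (693/3259) = (3259/693). Reduce: 3259 ≡ 487 (mod 693). Now have (487/693).
693 ≡ 1 (mod 4), so quadratic reciprocity gives (487/693) = (693/487). Reduce: 693 ≡ 206 (mod 487). Now have (206/487).
Factor out 2: 206 = 2·103. Since 487 ≡ 7 (mod 8), (2/487) = +1. Now have (103/487).
Both 103 ≡ 3 and 487 ≡ 3 (mod 4), so reciprocity gives (103/487) = -(487/103). Reduce: 487 ≡ 75 (mod 103). Now have -(75/103).
Both 75 ≡ 3 and 103 ≡ 3 (mod 4), so reciprocity gives (75/103) = -(103/75). Reduce: 103 ≡ 28 (mod 75). Now have (28/75).
Factor out 2: 28 = 2^2·7. Since 75 ≡ 3 (mod 8), (2/75) = -1, and (2/75)^2 = +1. Now have (7/75).
Both 7 ≡ 3 and 75 ≡ 3 (mod 4), so reciprocity gives (7/75) = -(75/7). Reduce: 75 ≡ 5 (mod 7). Now have -(5/7).
5 ≡ 1 (mod 4), so quadratic reciprocity gives (5/7) = (7/5). Reduce: 7 ≡ 2 (mod 5). Now have -(2/5).
Factor out 2: 2 = 2. Since 5 ≡ 5 (mod 8), (2/5) = -1. Now have (1/5).
(1/5) = 1. Collecting the sign factors: 1.
The Legendre symbol is 1, so x^2 ≡ 13729 (mod 7211) has solution.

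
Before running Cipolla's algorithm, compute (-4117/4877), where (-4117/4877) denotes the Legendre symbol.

-1

Reduce the numerator: -4117 ≡ 760 (mod 4877), so (-4117/4877) = (760/4877).
Factor out 2: 760 = 2^3·95. Since 4877 ≡ 5 (mod 8), (2/4877) = -1, and (2/4877)^3 = -1. Now have -(95/4877).
4877 ≡ 1 (mod 4), so quadratic reciprocity gives (95/4877) = (4877/95). Reduce: 4877 ≡ 32 (mod 95). Now have -(32/95).
Factor out 2: 32 = 2^5. Since 95 ≡ 7 (mod 8), (2/95) = +1, and (2/95)^5 = +1. Now have -(1/95).
(1/95) = 1. Collecting the sign factors: -1.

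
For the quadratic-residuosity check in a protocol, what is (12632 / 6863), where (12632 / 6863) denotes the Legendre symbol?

(12632 / 6863)
  = (5769 / 6863)    [12632 ≡ 5769 mod 6863]
  = (6863 / 5769)    [QR: 5769 ≡ 1 mod 4, sign kept]
  = (1094 / 5769)    [6863 ≡ 1094 mod 5769]
  = (547 / 5769)    [5769 ≡ 1 mod 8 ⇒ (2 / 5769) = +1]
  = (5769 / 547)    [QR: 5769 ≡ 1 mod 4, sign kept]
  = (299 / 547)    [5769 ≡ 299 mod 547]
  = -(547 / 299)    [QR: both ≡ 3 mod 4, sign flips]
  = -(248 / 299)    [547 ≡ 248 mod 299]
  = (31 / 299)    [299 ≡ 3 mod 8 ⇒ (2 / 299)^3 = -1]
  = -(299 / 31)    [QR: both ≡ 3 mod 4, sign flips]
  = -(20 / 31)    [299 ≡ 20 mod 31]
  = -(5 / 31)    [31 ≡ 7 mod 8 ⇒ (2 / 31)^2 = +1]
  = -(31 / 5)    [QR: 5 ≡ 1 mod 4, sign kept]
  = -(1 / 5)    [31 ≡ 1 mod 5]
  = -1    [(1 / 5) = 1]

-1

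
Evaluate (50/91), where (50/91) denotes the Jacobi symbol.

-1

Factor out 2: 50 = 2·25. Since 91 ≡ 3 (mod 8), (2/91) = -1. Now have -(25/91).
25 ≡ 1 (mod 4), so quadratic reciprocity gives (25/91) = (91/25). Reduce: 91 ≡ 16 (mod 25). Now have -(16/25).
Factor out 2: 16 = 2^4. Since 25 ≡ 1 (mod 8), (2/25) = +1, and (2/25)^4 = +1. Now have -(1/25).
(1/25) = 1. Collecting the sign factors: -1.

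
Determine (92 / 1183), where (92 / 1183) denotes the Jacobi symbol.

Factor out 2: 92 = 2^2·23. Since 1183 ≡ 7 (mod 8), (2 / 1183) = +1, and (2 / 1183)^2 = +1. Now have (23 / 1183).
Both 23 ≡ 3 and 1183 ≡ 3 (mod 4), so reciprocity gives (23 / 1183) = -(1183 / 23). Reduce: 1183 ≡ 10 (mod 23). Now have -(10 / 23).
Factor out 2: 10 = 2·5. Since 23 ≡ 7 (mod 8), (2 / 23) = +1. Now have -(5 / 23).
5 ≡ 1 (mod 4), so quadratic reciprocity gives (5 / 23) = (23 / 5). Reduce: 23 ≡ 3 (mod 5). Now have -(3 / 5).
5 ≡ 1 (mod 4), so quadratic reciprocity gives (3 / 5) = (5 / 3). Reduce: 5 ≡ 2 (mod 3). Now have -(2 / 3).
Factor out 2: 2 = 2. Since 3 ≡ 3 (mod 8), (2 / 3) = -1. Now have (1 / 3).
(1 / 3) = 1. Collecting the sign factors: 1.

1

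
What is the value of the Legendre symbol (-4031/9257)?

1

(-4031/9257)
  = (5226/9257)    [-4031 ≡ 5226 mod 9257]
  = (2613/9257)    [9257 ≡ 1 mod 8 ⇒ (2/9257) = +1]
  = (9257/2613)    [QR: 2613 ≡ 1 mod 4, sign kept]
  = (1418/2613)    [9257 ≡ 1418 mod 2613]
  = -(709/2613)    [2613 ≡ 5 mod 8 ⇒ (2/2613) = -1]
  = -(2613/709)    [QR: 709 ≡ 1 mod 4, sign kept]
  = -(486/709)    [2613 ≡ 486 mod 709]
  = (243/709)    [709 ≡ 5 mod 8 ⇒ (2/709) = -1]
  = (709/243)    [QR: 709 ≡ 1 mod 4, sign kept]
  = (223/243)    [709 ≡ 223 mod 243]
  = -(243/223)    [QR: both ≡ 3 mod 4, sign flips]
  = -(20/223)    [243 ≡ 20 mod 223]
  = -(5/223)    [223 ≡ 7 mod 8 ⇒ (2/223)^2 = +1]
  = -(223/5)    [QR: 5 ≡ 1 mod 4, sign kept]
  = -(3/5)    [223 ≡ 3 mod 5]
  = -(5/3)    [QR: 5 ≡ 1 mod 4, sign kept]
  = -(2/3)    [5 ≡ 2 mod 3]
  = (1/3)    [3 ≡ 3 mod 8 ⇒ (2/3) = -1]
  = 1    [(1/3) = 1]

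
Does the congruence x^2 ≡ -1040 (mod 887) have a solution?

yes

(-1040|887)
  = -(1040|887)    [887 ≡ 3 mod 4 ⇒ (-1|887) = -1]
  = -(153|887)    [1040 ≡ 153 mod 887]
  = -(887|153)    [QR: 153 ≡ 1 mod 4, sign kept]
  = -(122|153)    [887 ≡ 122 mod 153]
  = -(61|153)    [153 ≡ 1 mod 8 ⇒ (2|153) = +1]
  = -(153|61)    [QR: 61 ≡ 1 mod 4, sign kept]
  = -(31|61)    [153 ≡ 31 mod 61]
  = -(61|31)    [QR: 61 ≡ 1 mod 4, sign kept]
  = -(30|31)    [61 ≡ 30 mod 31]
  = -(15|31)    [31 ≡ 7 mod 8 ⇒ (2|31) = +1]
  = (31|15)    [QR: both ≡ 3 mod 4, sign flips]
  = (1|15)    [31 ≡ 1 mod 15]
  = 1    [(1|15) = 1]
The Legendre symbol is 1, so x^2 ≡ -1040 (mod 887) has solution.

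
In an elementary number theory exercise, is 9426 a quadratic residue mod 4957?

(9426|4957)
  = (4469|4957)    [9426 ≡ 4469 mod 4957]
  = (4957|4469)    [QR: 4469 ≡ 1 mod 4, sign kept]
  = (488|4469)    [4957 ≡ 488 mod 4469]
  = -(61|4469)    [4469 ≡ 5 mod 8 ⇒ (2|4469)^3 = -1]
  = -(4469|61)    [QR: 61 ≡ 1 mod 4, sign kept]
  = -(16|61)    [4469 ≡ 16 mod 61]
  = -(1|61)    [61 ≡ 5 mod 8 ⇒ (2|61)^4 = +1]
  = -1    [(1|61) = 1]
(9426|4957) = -1, and 4957 is prime, so 9426 is not a quadratic residue mod 4957.

no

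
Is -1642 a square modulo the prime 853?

Pull out -1: (-1642|853) = (-1|853)·(1642|853). Since 853 ≡ 1 (mod 4), (-1|853) = +1. Now have (1642|853).
Reduce the numerator: 1642 ≡ 789 (mod 853), so (1642|853) = (789|853).
789 ≡ 1 (mod 4), so quadratic reciprocity gives (789|853) = (853|789). Reduce: 853 ≡ 64 (mod 789). Now have (64|789).
Factor out 2: 64 = 2^6. Since 789 ≡ 5 (mod 8), (2|789) = -1, and (2|789)^6 = +1. Now have (1|789).
(1|789) = 1. Collecting the sign factors: 1.
(-1642|853) = 1, and 853 is prime, so -1642 is a quadratic residue mod 853.

yes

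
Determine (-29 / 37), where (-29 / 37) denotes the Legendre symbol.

(-29 / 37)
  = (8 / 37)    [-29 ≡ 8 mod 37]
  = -(1 / 37)    [37 ≡ 5 mod 8 ⇒ (2 / 37)^3 = -1]
  = -1    [(1 / 37) = 1]

-1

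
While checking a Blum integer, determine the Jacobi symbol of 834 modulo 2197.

-1

(834|2197)
  = -(417|2197)    [2197 ≡ 5 mod 8 ⇒ (2|2197) = -1]
  = -(2197|417)    [QR: 417 ≡ 1 mod 4, sign kept]
  = -(112|417)    [2197 ≡ 112 mod 417]
  = -(7|417)    [417 ≡ 1 mod 8 ⇒ (2|417)^4 = +1]
  = -(417|7)    [QR: 417 ≡ 1 mod 4, sign kept]
  = -(4|7)    [417 ≡ 4 mod 7]
  = -(1|7)    [7 ≡ 7 mod 8 ⇒ (2|7)^2 = +1]
  = -1    [(1|7) = 1]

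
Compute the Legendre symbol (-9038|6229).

1

Reduce the numerator: -9038 ≡ 3420 (mod 6229), so (-9038|6229) = (3420|6229).
Factor out 2: 3420 = 2^2·855. Since 6229 ≡ 5 (mod 8), (2|6229) = -1, and (2|6229)^2 = +1. Now have (855|6229).
6229 ≡ 1 (mod 4), so quadratic reciprocity gives (855|6229) = (6229|855). Reduce: 6229 ≡ 244 (mod 855). Now have (244|855).
Factor out 2: 244 = 2^2·61. Since 855 ≡ 7 (mod 8), (2|855) = +1, and (2|855)^2 = +1. Now have (61|855).
61 ≡ 1 (mod 4), so quadratic reciprocity gives (61|855) = (855|61). Reduce: 855 ≡ 1 (mod 61). Now have (1|61).
(1|61) = 1. Collecting the sign factors: 1.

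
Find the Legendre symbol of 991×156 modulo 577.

By multiplicativity, (991·156|577) = (991|577)·(156|577).
First factor (991|577):
(991|577)
  = (414|577)    [991 ≡ 414 mod 577]
  = (207|577)    [577 ≡ 1 mod 8 ⇒ (2|577) = +1]
  = (577|207)    [QR: 577 ≡ 1 mod 4, sign kept]
  = (163|207)    [577 ≡ 163 mod 207]
  = -(207|163)    [QR: both ≡ 3 mod 4, sign flips]
  = -(44|163)    [207 ≡ 44 mod 163]
  = -(11|163)    [163 ≡ 3 mod 8 ⇒ (2|163)^2 = +1]
  = (163|11)    [QR: both ≡ 3 mod 4, sign flips]
  = (9|11)    [163 ≡ 9 mod 11]
  = (11|9)    [QR: 9 ≡ 1 mod 4, sign kept]
  = (2|9)    [11 ≡ 2 mod 9]
  = (1|9)    [9 ≡ 1 mod 8 ⇒ (2|9) = +1]
  = 1    [(1|9) = 1]
Second factor (156|577):
(156|577)
  = (39|577)    [577 ≡ 1 mod 8 ⇒ (2|577)^2 = +1]
  = (577|39)    [QR: 577 ≡ 1 mod 4, sign kept]
  = (31|39)    [577 ≡ 31 mod 39]
  = -(39|31)    [QR: both ≡ 3 mod 4, sign flips]
  = -(8|31)    [39 ≡ 8 mod 31]
  = -(1|31)    [31 ≡ 7 mod 8 ⇒ (2|31)^3 = +1]
  = -1    [(1|31) = 1]
Product: (1)·(-1) = -1.

-1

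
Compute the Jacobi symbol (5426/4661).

-1

(5426/4661)
  = (765/4661)    [5426 ≡ 765 mod 4661]
  = (4661/765)    [QR: 765 ≡ 1 mod 4, sign kept]
  = (71/765)    [4661 ≡ 71 mod 765]
  = (765/71)    [QR: 765 ≡ 1 mod 4, sign kept]
  = (55/71)    [765 ≡ 55 mod 71]
  = -(71/55)    [QR: both ≡ 3 mod 4, sign flips]
  = -(16/55)    [71 ≡ 16 mod 55]
  = -(1/55)    [55 ≡ 7 mod 8 ⇒ (2/55)^4 = +1]
  = -1    [(1/55) = 1]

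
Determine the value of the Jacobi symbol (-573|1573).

1

(-573|1573)
  = (1000|1573)    [-573 ≡ 1000 mod 1573]
  = -(125|1573)    [1573 ≡ 5 mod 8 ⇒ (2|1573)^3 = -1]
  = -(1573|125)    [QR: 125 ≡ 1 mod 4, sign kept]
  = -(73|125)    [1573 ≡ 73 mod 125]
  = -(125|73)    [QR: 73 ≡ 1 mod 4, sign kept]
  = -(52|73)    [125 ≡ 52 mod 73]
  = -(13|73)    [73 ≡ 1 mod 8 ⇒ (2|73)^2 = +1]
  = -(73|13)    [QR: 13 ≡ 1 mod 4, sign kept]
  = -(8|13)    [73 ≡ 8 mod 13]
  = (1|13)    [13 ≡ 5 mod 8 ⇒ (2|13)^3 = -1]
  = 1    [(1|13) = 1]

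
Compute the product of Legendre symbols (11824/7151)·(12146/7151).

By multiplicativity, (11824·12146/7151) = (11824/7151)·(12146/7151).
First factor (11824/7151):
Reduce the numerator: 11824 ≡ 4673 (mod 7151), so (11824/7151) = (4673/7151).
4673 ≡ 1 (mod 4), so quadratic reciprocity gives (4673/7151) = (7151/4673). Reduce: 7151 ≡ 2478 (mod 4673). Now have (2478/4673).
Factor out 2: 2478 = 2·1239. Since 4673 ≡ 1 (mod 8), (2/4673) = +1. Now have (1239/4673).
4673 ≡ 1 (mod 4), so quadratic reciprocity gives (1239/4673) = (4673/1239). Reduce: 4673 ≡ 956 (mod 1239). Now have (956/1239).
Factor out 2: 956 = 2^2·239. Since 1239 ≡ 7 (mod 8), (2/1239) = +1, and (2/1239)^2 = +1. Now have (239/1239).
Both 239 ≡ 3 and 1239 ≡ 3 (mod 4), so reciprocity gives (239/1239) = -(1239/239). Reduce: 1239 ≡ 44 (mod 239). Now have -(44/239).
Factor out 2: 44 = 2^2·11. Since 239 ≡ 7 (mod 8), (2/239) = +1, and (2/239)^2 = +1. Now have -(11/239).
Both 11 ≡ 3 and 239 ≡ 3 (mod 4), so reciprocity gives (11/239) = -(239/11). Reduce: 239 ≡ 8 (mod 11). Now have (8/11).
Factor out 2: 8 = 2^3. Since 11 ≡ 3 (mod 8), (2/11) = -1, and (2/11)^3 = -1. Now have -(1/11).
(1/11) = 1. Collecting the sign factors: -1.
Second factor (12146/7151):
Reduce the numerator: 12146 ≡ 4995 (mod 7151), so (12146/7151) = (4995/7151).
Both 4995 ≡ 3 and 7151 ≡ 3 (mod 4), so reciprocity gives (4995/7151) = -(7151/4995). Reduce: 7151 ≡ 2156 (mod 4995). Now have -(2156/4995).
Factor out 2: 2156 = 2^2·539. Since 4995 ≡ 3 (mod 8), (2/4995) = -1, and (2/4995)^2 = +1. Now have -(539/4995).
Both 539 ≡ 3 and 4995 ≡ 3 (mod 4), so reciprocity gives (539/4995) = -(4995/539). Reduce: 4995 ≡ 144 (mod 539). Now have (144/539).
Factor out 2: 144 = 2^4·9. Since 539 ≡ 3 (mod 8), (2/539) = -1, and (2/539)^4 = +1. Now have (9/539).
9 ≡ 1 (mod 4), so quadratic reciprocity gives (9/539) = (539/9). Reduce: 539 ≡ 8 (mod 9). Now have (8/9).
Factor out 2: 8 = 2^3. Since 9 ≡ 1 (mod 8), (2/9) = +1, and (2/9)^3 = +1. Now have (1/9).
(1/9) = 1. Collecting the sign factors: 1.
Product: (-1)·(1) = -1.

-1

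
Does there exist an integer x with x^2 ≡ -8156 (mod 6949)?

(-8156|6949)
  = (5742|6949)    [-8156 ≡ 5742 mod 6949]
  = -(2871|6949)    [6949 ≡ 5 mod 8 ⇒ (2|6949) = -1]
  = -(6949|2871)    [QR: 6949 ≡ 1 mod 4, sign kept]
  = -(1207|2871)    [6949 ≡ 1207 mod 2871]
  = (2871|1207)    [QR: both ≡ 3 mod 4, sign flips]
  = (457|1207)    [2871 ≡ 457 mod 1207]
  = (1207|457)    [QR: 457 ≡ 1 mod 4, sign kept]
  = (293|457)    [1207 ≡ 293 mod 457]
  = (457|293)    [QR: 293 ≡ 1 mod 4, sign kept]
  = (164|293)    [457 ≡ 164 mod 293]
  = (41|293)    [293 ≡ 5 mod 8 ⇒ (2|293)^2 = +1]
  = (293|41)    [QR: 41 ≡ 1 mod 4, sign kept]
  = (6|41)    [293 ≡ 6 mod 41]
  = (3|41)    [41 ≡ 1 mod 8 ⇒ (2|41) = +1]
  = (41|3)    [QR: 41 ≡ 1 mod 4, sign kept]
  = (2|3)    [41 ≡ 2 mod 3]
  = -(1|3)    [3 ≡ 3 mod 8 ⇒ (2|3) = -1]
  = -1    [(1|3) = 1]
The Legendre symbol is -1, so x^2 ≡ -8156 (mod 6949) has no solution.

no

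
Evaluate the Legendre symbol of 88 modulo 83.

-1

Reduce the numerator: 88 ≡ 5 (mod 83), so (88|83) = (5|83).
5 ≡ 1 (mod 4), so quadratic reciprocity gives (5|83) = (83|5). Reduce: 83 ≡ 3 (mod 5). Now have (3|5).
5 ≡ 1 (mod 4), so quadratic reciprocity gives (3|5) = (5|3). Reduce: 5 ≡ 2 (mod 3). Now have (2|3).
Factor out 2: 2 = 2. Since 3 ≡ 3 (mod 8), (2|3) = -1. Now have -(1|3).
(1|3) = 1. Collecting the sign factors: -1.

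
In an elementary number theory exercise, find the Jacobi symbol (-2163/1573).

-1

Pull out -1: (-2163/1573) = (-1/1573)·(2163/1573). Since 1573 ≡ 1 (mod 4), (-1/1573) = +1. Now have (2163/1573).
Reduce the numerator: 2163 ≡ 590 (mod 1573), so (2163/1573) = (590/1573).
Factor out 2: 590 = 2·295. Since 1573 ≡ 5 (mod 8), (2/1573) = -1. Now have -(295/1573).
1573 ≡ 1 (mod 4), so quadratic reciprocity gives (295/1573) = (1573/295). Reduce: 1573 ≡ 98 (mod 295). Now have -(98/295).
Factor out 2: 98 = 2·49. Since 295 ≡ 7 (mod 8), (2/295) = +1. Now have -(49/295).
49 ≡ 1 (mod 4), so quadratic reciprocity gives (49/295) = (295/49). Reduce: 295 ≡ 1 (mod 49). Now have -(1/49).
(1/49) = 1. Collecting the sign factors: -1.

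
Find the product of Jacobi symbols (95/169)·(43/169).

By multiplicativity, (95·43/169) = (95/169)·(43/169).
First factor (95/169):
169 ≡ 1 (mod 4), so quadratic reciprocity gives (95/169) = (169/95). Reduce: 169 ≡ 74 (mod 95). Now have (74/95).
Factor out 2: 74 = 2·37. Since 95 ≡ 7 (mod 8), (2/95) = +1. Now have (37/95).
37 ≡ 1 (mod 4), so quadratic reciprocity gives (37/95) = (95/37). Reduce: 95 ≡ 21 (mod 37). Now have (21/37).
21 ≡ 1 (mod 4), so quadratic reciprocity gives (21/37) = (37/21). Reduce: 37 ≡ 16 (mod 21). Now have (16/21).
Factor out 2: 16 = 2^4. Since 21 ≡ 5 (mod 8), (2/21) = -1, and (2/21)^4 = +1. Now have (1/21).
(1/21) = 1. Collecting the sign factors: 1.
Second factor (43/169):
169 ≡ 1 (mod 4), so quadratic reciprocity gives (43/169) = (169/43). Reduce: 169 ≡ 40 (mod 43). Now have (40/43).
Factor out 2: 40 = 2^3·5. Since 43 ≡ 3 (mod 8), (2/43) = -1, and (2/43)^3 = -1. Now have -(5/43).
5 ≡ 1 (mod 4), so quadratic reciprocity gives (5/43) = (43/5). Reduce: 43 ≡ 3 (mod 5). Now have -(3/5).
5 ≡ 1 (mod 4), so quadratic reciprocity gives (3/5) = (5/3). Reduce: 5 ≡ 2 (mod 3). Now have -(2/3).
Factor out 2: 2 = 2. Since 3 ≡ 3 (mod 8), (2/3) = -1. Now have (1/3).
(1/3) = 1. Collecting the sign factors: 1.
Product: (1)·(1) = 1.

1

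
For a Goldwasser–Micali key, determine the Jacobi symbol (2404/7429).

1

Factor out 2: 2404 = 2^2·601. Since 7429 ≡ 5 (mod 8), (2/7429) = -1, and (2/7429)^2 = +1. Now have (601/7429).
601 ≡ 1 (mod 4), so quadratic reciprocity gives (601/7429) = (7429/601). Reduce: 7429 ≡ 217 (mod 601). Now have (217/601).
217 ≡ 1 (mod 4), so quadratic reciprocity gives (217/601) = (601/217). Reduce: 601 ≡ 167 (mod 217). Now have (167/217).
217 ≡ 1 (mod 4), so quadratic reciprocity gives (167/217) = (217/167). Reduce: 217 ≡ 50 (mod 167). Now have (50/167).
Factor out 2: 50 = 2·25. Since 167 ≡ 7 (mod 8), (2/167) = +1. Now have (25/167).
25 ≡ 1 (mod 4), so quadratic reciprocity gives (25/167) = (167/25). Reduce: 167 ≡ 17 (mod 25). Now have (17/25).
17 ≡ 1 (mod 4), so quadratic reciprocity gives (17/25) = (25/17). Reduce: 25 ≡ 8 (mod 17). Now have (8/17).
Factor out 2: 8 = 2^3. Since 17 ≡ 1 (mod 8), (2/17) = +1, and (2/17)^3 = +1. Now have (1/17).
(1/17) = 1. Collecting the sign factors: 1.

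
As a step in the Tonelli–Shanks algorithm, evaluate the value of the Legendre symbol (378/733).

Factor out 2: 378 = 2·189. Since 733 ≡ 5 (mod 8), (2/733) = -1. Now have -(189/733).
189 ≡ 1 (mod 4), so quadratic reciprocity gives (189/733) = (733/189). Reduce: 733 ≡ 166 (mod 189). Now have -(166/189).
Factor out 2: 166 = 2·83. Since 189 ≡ 5 (mod 8), (2/189) = -1. Now have (83/189).
189 ≡ 1 (mod 4), so quadratic reciprocity gives (83/189) = (189/83). Reduce: 189 ≡ 23 (mod 83). Now have (23/83).
Both 23 ≡ 3 and 83 ≡ 3 (mod 4), so reciprocity gives (23/83) = -(83/23). Reduce: 83 ≡ 14 (mod 23). Now have -(14/23).
Factor out 2: 14 = 2·7. Since 23 ≡ 7 (mod 8), (2/23) = +1. Now have -(7/23).
Both 7 ≡ 3 and 23 ≡ 3 (mod 4), so reciprocity gives (7/23) = -(23/7). Reduce: 23 ≡ 2 (mod 7). Now have (2/7).
Factor out 2: 2 = 2. Since 7 ≡ 7 (mod 8), (2/7) = +1. Now have (1/7).
(1/7) = 1. Collecting the sign factors: 1.

1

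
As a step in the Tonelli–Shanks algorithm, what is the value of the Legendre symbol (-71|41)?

(-71|41)
  = (71|41)    [41 ≡ 1 mod 4 ⇒ (-1|41) = +1]
  = (30|41)    [71 ≡ 30 mod 41]
  = (15|41)    [41 ≡ 1 mod 8 ⇒ (2|41) = +1]
  = (41|15)    [QR: 41 ≡ 1 mod 4, sign kept]
  = (11|15)    [41 ≡ 11 mod 15]
  = -(15|11)    [QR: both ≡ 3 mod 4, sign flips]
  = -(4|11)    [15 ≡ 4 mod 11]
  = -(1|11)    [11 ≡ 3 mod 8 ⇒ (2|11)^2 = +1]
  = -1    [(1|11) = 1]

-1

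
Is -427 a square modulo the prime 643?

yes

(-427|643)
  = (216|643)    [-427 ≡ 216 mod 643]
  = -(27|643)    [643 ≡ 3 mod 8 ⇒ (2|643)^3 = -1]
  = (643|27)    [QR: both ≡ 3 mod 4, sign flips]
  = (22|27)    [643 ≡ 22 mod 27]
  = -(11|27)    [27 ≡ 3 mod 8 ⇒ (2|27) = -1]
  = (27|11)    [QR: both ≡ 3 mod 4, sign flips]
  = (5|11)    [27 ≡ 5 mod 11]
  = (11|5)    [QR: 5 ≡ 1 mod 4, sign kept]
  = (1|5)    [11 ≡ 1 mod 5]
  = 1    [(1|5) = 1]
(-427|643) = 1, and 643 is prime, so -427 is a quadratic residue mod 643.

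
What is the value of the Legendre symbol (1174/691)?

(1174/691)
  = (483/691)    [1174 ≡ 483 mod 691]
  = -(691/483)    [QR: both ≡ 3 mod 4, sign flips]
  = -(208/483)    [691 ≡ 208 mod 483]
  = -(13/483)    [483 ≡ 3 mod 8 ⇒ (2/483)^4 = +1]
  = -(483/13)    [QR: 13 ≡ 1 mod 4, sign kept]
  = -(2/13)    [483 ≡ 2 mod 13]
  = (1/13)    [13 ≡ 5 mod 8 ⇒ (2/13) = -1]
  = 1    [(1/13) = 1]

1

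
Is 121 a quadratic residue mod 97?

yes

Reduce the numerator: 121 ≡ 24 (mod 97), so (121|97) = (24|97).
Factor out 2: 24 = 2^3·3. Since 97 ≡ 1 (mod 8), (2|97) = +1, and (2|97)^3 = +1. Now have (3|97).
97 ≡ 1 (mod 4), so quadratic reciprocity gives (3|97) = (97|3). Reduce: 97 ≡ 1 (mod 3). Now have (1|3).
(1|3) = 1. Collecting the sign factors: 1.
(121|97) = 1, and 97 is prime, so 121 is a quadratic residue mod 97.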